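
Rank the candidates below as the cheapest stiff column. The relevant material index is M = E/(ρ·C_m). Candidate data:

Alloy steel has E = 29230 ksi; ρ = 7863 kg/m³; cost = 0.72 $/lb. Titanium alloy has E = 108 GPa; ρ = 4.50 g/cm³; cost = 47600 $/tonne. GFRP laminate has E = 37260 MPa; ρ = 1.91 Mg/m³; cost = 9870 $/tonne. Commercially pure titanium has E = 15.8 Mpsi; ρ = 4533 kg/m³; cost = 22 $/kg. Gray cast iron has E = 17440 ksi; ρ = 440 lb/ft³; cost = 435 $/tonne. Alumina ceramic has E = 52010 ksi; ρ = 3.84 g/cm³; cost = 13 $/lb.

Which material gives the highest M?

gray cast iron

After converting to SI:
  alloy steel: E = 201.5 GPa, ρ = 7863 kg/m³, cost = 1.587 $/kg
  titanium alloy: E = 108.0 GPa, ρ = 4500 kg/m³, cost = 47.60 $/kg
  GFRP laminate: E = 37.26 GPa, ρ = 1910 kg/m³, cost = 9.870 $/kg
  commercially pure titanium: E = 108.9 GPa, ρ = 4533 kg/m³, cost = 22.00 $/kg
  gray cast iron: E = 120.2 GPa, ρ = 7048 kg/m³, cost = 0.4350 $/kg
  alumina ceramic: E = 358.6 GPa, ρ = 3840 kg/m³, cost = 28.66 $/kg
  gray cast iron: M = 39.2 MN·m per $
  alloy steel: M = 16.1 MN·m per $
  alumina ceramic: M = 3.26 MN·m per $
  GFRP laminate: M = 1.98 MN·m per $
  commercially pure titanium: M = 1.09 MN·m per $
  titanium alloy: M = 0.504 MN·m per $
The maximum is for gray cast iron.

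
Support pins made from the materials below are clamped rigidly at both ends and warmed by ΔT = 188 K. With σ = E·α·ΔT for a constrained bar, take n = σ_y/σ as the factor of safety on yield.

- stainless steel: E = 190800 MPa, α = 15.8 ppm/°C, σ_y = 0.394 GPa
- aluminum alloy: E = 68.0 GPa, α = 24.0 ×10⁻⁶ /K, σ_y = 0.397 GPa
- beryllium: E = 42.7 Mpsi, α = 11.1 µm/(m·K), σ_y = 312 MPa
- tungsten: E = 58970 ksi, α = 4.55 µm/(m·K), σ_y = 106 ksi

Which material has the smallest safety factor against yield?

Converting E to GPa, α to ×10⁻⁶/K, σ_y to MPa, then σ and n for each:
  stainless steel: E = 190.8, α = 15.8, σ_y = 394.0 → σ = 567 MPa, n = 0.695
  aluminum alloy: E = 68.00, α = 24.0, σ_y = 397.0 → σ = 307 MPa, n = 1.29
  beryllium: E = 294.4, α = 11.1, σ_y = 312.0 → σ = 614 MPa, n = 0.508
  tungsten: E = 406.6, α = 4.55, σ_y = 730.8 → σ = 348 MPa, n = 2.10
The minimum is beryllium at n = 0.508.

beryllium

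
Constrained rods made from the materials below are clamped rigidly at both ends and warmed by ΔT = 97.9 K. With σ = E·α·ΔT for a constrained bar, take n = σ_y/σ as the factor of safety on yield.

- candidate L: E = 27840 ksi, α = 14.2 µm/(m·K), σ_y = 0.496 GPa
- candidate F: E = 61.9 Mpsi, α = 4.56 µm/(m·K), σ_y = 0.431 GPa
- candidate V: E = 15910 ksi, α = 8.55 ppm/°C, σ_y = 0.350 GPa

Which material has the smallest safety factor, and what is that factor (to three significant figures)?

candidate L, n = 1.86

Converting E to GPa, α to ×10⁻⁶/K, σ_y to MPa, then σ and n for each:
  candidate L: E = 192.0, α = 14.2, σ_y = 496.0 → σ = 267 MPa, n = 1.86
  candidate F: E = 426.8, α = 4.56, σ_y = 431.0 → σ = 191 MPa, n = 2.26
  candidate V: E = 109.7, α = 8.55, σ_y = 350.0 → σ = 91.8 MPa, n = 3.81
Smallest n: candidate L with n = 1.86.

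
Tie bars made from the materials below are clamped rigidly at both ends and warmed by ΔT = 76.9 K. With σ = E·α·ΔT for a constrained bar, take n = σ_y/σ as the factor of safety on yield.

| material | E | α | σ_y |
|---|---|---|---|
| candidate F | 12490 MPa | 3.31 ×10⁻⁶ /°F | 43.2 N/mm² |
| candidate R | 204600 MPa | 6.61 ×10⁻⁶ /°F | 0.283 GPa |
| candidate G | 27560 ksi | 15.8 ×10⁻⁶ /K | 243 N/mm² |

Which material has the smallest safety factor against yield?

Converting E to GPa, α to ×10⁻⁶/K, σ_y to MPa, then σ and n for each:
  candidate F: E = 12.49, α = 5.96, σ_y = 43.20 → σ = 5.72 MPa, n = 7.55
  candidate R: E = 204.6, α = 11.9, σ_y = 283.0 → σ = 187 MPa, n = 1.51
  candidate G: E = 190.0, α = 15.8, σ_y = 243.0 → σ = 231 MPa, n = 1.05
The minimum is candidate G at n = 1.05.

candidate G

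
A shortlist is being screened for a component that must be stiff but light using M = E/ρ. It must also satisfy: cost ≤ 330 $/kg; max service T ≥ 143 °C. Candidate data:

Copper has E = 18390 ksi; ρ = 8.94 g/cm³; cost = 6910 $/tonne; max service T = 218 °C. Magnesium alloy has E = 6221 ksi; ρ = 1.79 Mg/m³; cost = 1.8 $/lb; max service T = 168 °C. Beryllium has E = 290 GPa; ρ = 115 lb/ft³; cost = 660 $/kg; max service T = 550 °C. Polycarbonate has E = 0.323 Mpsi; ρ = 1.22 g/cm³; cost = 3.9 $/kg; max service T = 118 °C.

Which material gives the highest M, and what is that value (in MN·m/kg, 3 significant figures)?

Screen on constraints: cost ≤ 330 $/kg; max service T ≥ 143 °C. Survivors: copper, magnesium alloy.
In SI units:
  copper: E = 126.8 GPa, ρ = 8940 kg/m³
  magnesium alloy: E = 42.89 GPa, ρ = 1790 kg/m³
  magnesium alloy: M = 24.0 MN·m/kg
  copper: M = 14.2 MN·m/kg
Highest index: magnesium alloy.

magnesium alloy, M = 24.0 MN·m/kg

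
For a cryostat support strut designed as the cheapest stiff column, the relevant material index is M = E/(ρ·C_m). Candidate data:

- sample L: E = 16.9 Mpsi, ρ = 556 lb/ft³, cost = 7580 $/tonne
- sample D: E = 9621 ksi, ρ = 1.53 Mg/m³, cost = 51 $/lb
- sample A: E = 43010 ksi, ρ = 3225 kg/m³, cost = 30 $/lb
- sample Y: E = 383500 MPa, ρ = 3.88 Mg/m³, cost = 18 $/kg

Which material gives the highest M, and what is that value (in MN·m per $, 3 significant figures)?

sample Y, M = 5.49 MN·m per $

Convert each candidate to consistent units, then evaluate M:
  sample L: E = 116.5 GPa, ρ = 8906 kg/m³, cost = 7.580 $/kg
  sample D: E = 66.33 GPa, ρ = 1530 kg/m³, cost = 112.4 $/kg
  sample A: E = 296.5 GPa, ρ = 3225 kg/m³, cost = 66.14 $/kg
  sample Y: E = 383.5 GPa, ρ = 3880 kg/m³, cost = 18.00 $/kg
  sample Y: M = 5.49 MN·m per $
  sample L: M = 1.73 MN·m per $
  sample A: M = 1.39 MN·m per $
  sample D: M = 0.386 MN·m per $
Sample Y has the largest M.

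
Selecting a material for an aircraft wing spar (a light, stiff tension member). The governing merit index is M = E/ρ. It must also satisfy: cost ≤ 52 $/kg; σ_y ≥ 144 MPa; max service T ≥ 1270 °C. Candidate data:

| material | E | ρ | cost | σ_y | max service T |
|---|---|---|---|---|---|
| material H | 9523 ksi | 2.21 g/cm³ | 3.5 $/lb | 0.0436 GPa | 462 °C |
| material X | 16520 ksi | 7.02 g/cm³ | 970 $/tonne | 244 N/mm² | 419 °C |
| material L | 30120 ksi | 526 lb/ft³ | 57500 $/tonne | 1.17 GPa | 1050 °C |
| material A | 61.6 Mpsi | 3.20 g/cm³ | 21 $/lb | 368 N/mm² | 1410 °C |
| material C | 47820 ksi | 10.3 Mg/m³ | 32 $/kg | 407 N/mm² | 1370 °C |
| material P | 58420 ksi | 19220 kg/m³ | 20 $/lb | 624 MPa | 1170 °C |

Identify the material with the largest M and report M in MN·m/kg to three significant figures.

material A, M = 133 MN·m/kg

Screen on constraints: cost ≤ 52 $/kg; σ_y ≥ 144 MPa; max service T ≥ 1270 °C. Survivors: material A, material C.
Normalizing units and computing the index:
  material A: E = 424.7 GPa, ρ = 3200 kg/m³
  material C: E = 329.7 GPa, ρ = 10300 kg/m³
  material A: M = 133 MN·m/kg
  material C: M = 32.0 MN·m/kg
Material A ranks first.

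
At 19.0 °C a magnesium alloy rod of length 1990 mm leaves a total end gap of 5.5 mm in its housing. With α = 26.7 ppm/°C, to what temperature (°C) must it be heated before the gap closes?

α·L₀·ΔT = 5.5 mm ⇒ ΔT = 5.5 / (26.7×10⁻⁶ × 1990.0) = 103.5 K.
T = 19.0 + 103.5 = 122.5 °C.

123 °C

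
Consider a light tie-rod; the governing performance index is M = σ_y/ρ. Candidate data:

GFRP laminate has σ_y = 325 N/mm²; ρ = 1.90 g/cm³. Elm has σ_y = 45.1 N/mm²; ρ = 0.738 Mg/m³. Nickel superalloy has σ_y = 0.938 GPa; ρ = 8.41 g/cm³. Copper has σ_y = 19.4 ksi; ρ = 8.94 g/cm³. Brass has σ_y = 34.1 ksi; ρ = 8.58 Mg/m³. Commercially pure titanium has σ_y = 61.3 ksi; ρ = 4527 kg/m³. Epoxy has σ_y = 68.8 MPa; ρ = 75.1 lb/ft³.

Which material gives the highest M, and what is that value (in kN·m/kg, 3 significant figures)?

Convert each candidate to consistent units, then evaluate M:
  GFRP laminate: σ_y = 325.0 MPa, ρ = 1900 kg/m³
  elm: σ_y = 45.10 MPa, ρ = 738.0 kg/m³
  nickel superalloy: σ_y = 938.0 MPa, ρ = 8410 kg/m³
  copper: σ_y = 133.8 MPa, ρ = 8940 kg/m³
  brass: σ_y = 235.1 MPa, ρ = 8580 kg/m³
  commercially pure titanium: σ_y = 422.6 MPa, ρ = 4527 kg/m³
  epoxy: σ_y = 68.80 MPa, ρ = 1203 kg/m³
  GFRP laminate: M = 171 kN·m/kg
  nickel superalloy: M = 112 kN·m/kg
  commercially pure titanium: M = 93.4 kN·m/kg
  elm: M = 61.1 kN·m/kg
  epoxy: M = 57.2 kN·m/kg
  brass: M = 27.4 kN·m/kg
  copper: M = 15.0 kN·m/kg
GFRP laminate has the largest M.

GFRP laminate, M = 171 kN·m/kg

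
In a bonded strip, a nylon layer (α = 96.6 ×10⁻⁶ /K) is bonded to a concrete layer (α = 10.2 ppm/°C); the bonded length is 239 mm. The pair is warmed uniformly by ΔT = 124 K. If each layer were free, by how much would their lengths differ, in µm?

Δα = |96.6 − 10.2|×10⁻⁶/K = 86.4×10⁻⁶/K.
ΔL_mismatch = Δα·L·ΔT = 86.4×10⁻⁶ × 239.0 mm × 124.0 K = 2560 µm.

2560 µm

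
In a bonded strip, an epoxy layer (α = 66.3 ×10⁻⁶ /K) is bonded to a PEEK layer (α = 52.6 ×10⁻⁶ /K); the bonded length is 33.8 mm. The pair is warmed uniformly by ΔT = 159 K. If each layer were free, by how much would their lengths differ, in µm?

Δα = |66.3 − 52.6|×10⁻⁶/K = 13.7×10⁻⁶/K.
ΔL_mismatch = Δα·L·ΔT = 13.7×10⁻⁶ × 33.8 mm × 159.0 K = 73.6 µm.

73.6 µm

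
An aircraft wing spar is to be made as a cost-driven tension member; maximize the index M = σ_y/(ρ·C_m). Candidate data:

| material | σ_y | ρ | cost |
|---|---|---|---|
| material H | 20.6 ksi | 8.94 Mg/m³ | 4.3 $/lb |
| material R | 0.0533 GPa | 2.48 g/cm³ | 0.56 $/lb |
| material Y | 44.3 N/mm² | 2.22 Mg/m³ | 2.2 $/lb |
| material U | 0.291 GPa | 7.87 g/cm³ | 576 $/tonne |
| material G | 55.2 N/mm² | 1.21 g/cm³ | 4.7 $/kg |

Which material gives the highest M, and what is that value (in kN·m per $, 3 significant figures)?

material U, M = 64.2 kN·m per $

Normalizing units and computing the index:
  material H: σ_y = 142.0 MPa, ρ = 8940 kg/m³, cost = 9.480 $/kg
  material R: σ_y = 53.30 MPa, ρ = 2480 kg/m³, cost = 1.235 $/kg
  material Y: σ_y = 44.30 MPa, ρ = 2220 kg/m³, cost = 4.850 $/kg
  material U: σ_y = 291.0 MPa, ρ = 7870 kg/m³, cost = 0.5760 $/kg
  material G: σ_y = 55.20 MPa, ρ = 1210 kg/m³, cost = 4.700 $/kg
  material U: M = 64.2 kN·m per $
  material R: M = 17.4 kN·m per $
  material G: M = 9.71 kN·m per $
  material Y: M = 4.11 kN·m per $
  material H: M = 1.68 kN·m per $
Highest index: material U.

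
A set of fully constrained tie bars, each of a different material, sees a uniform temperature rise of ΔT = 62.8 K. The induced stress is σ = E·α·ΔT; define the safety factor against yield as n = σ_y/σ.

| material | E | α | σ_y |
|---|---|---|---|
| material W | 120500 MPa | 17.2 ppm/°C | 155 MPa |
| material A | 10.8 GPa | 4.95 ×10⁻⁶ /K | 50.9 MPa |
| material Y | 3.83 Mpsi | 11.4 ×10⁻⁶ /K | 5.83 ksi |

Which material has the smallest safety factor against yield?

material W

Converting E to GPa, α to ×10⁻⁶/K, σ_y to MPa, then σ and n for each:
  material W: E = 120.5, α = 17.2, σ_y = 155.0 → σ = 130 MPa, n = 1.19
  material A: E = 10.80, α = 4.95, σ_y = 50.90 → σ = 3.36 MPa, n = 15.2
  material Y: E = 26.41, α = 11.4, σ_y = 40.20 → σ = 18.9 MPa, n = 2.13
Material W has the lowest safety factor, n = 1.19.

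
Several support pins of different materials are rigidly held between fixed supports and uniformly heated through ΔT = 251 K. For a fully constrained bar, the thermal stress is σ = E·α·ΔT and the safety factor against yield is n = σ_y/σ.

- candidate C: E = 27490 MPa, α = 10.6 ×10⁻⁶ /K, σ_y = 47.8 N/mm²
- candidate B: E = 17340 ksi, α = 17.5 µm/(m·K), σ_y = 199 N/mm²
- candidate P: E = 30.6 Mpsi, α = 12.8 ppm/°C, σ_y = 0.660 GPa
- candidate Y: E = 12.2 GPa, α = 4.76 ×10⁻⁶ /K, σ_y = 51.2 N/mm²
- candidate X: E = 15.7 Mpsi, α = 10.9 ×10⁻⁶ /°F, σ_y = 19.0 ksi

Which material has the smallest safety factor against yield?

candidate X

With everything in SI (GPa, ×10⁻⁶/K, MPa):
  candidate C: E = 27.49, α = 10.6, σ_y = 47.80 → σ = 73.1 MPa, n = 0.654
  candidate B: E = 119.6, α = 17.5, σ_y = 199.0 → σ = 525 MPa, n = 0.379
  candidate P: E = 211.0, α = 12.8, σ_y = 660.0 → σ = 678 MPa, n = 0.974
  candidate Y: E = 12.20, α = 4.76, σ_y = 51.20 → σ = 14.6 MPa, n = 3.51
  candidate X: E = 108.2, α = 19.6, σ_y = 131.0 → σ = 533 MPa, n = 0.246
Candidate X has the lowest safety factor, n = 0.246.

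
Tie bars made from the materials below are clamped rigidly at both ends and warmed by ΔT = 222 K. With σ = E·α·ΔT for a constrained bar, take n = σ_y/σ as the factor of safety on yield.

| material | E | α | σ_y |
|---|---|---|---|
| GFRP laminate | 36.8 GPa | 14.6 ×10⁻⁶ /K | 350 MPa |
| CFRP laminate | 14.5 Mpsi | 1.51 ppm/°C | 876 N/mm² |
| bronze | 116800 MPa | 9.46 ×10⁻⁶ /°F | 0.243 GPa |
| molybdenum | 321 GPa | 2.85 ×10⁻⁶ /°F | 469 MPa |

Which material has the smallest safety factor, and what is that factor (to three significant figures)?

In consistent units (E in GPa, α in ×10⁻⁶/K, σ_y in MPa):
  GFRP laminate: E = 36.80, α = 14.6, σ_y = 350.0 → σ = 119 MPa, n = 2.93
  CFRP laminate: E = 99.97, α = 1.51, σ_y = 876.0 → σ = 33.5 MPa, n = 26.1
  bronze: E = 116.8, α = 17.0, σ_y = 243.0 → σ = 442 MPa, n = 0.550
  molybdenum: E = 321.0, α = 5.13, σ_y = 469.0 → σ = 366 MPa, n = 1.28
Bronze has the lowest safety factor, n = 0.550.

bronze, n = 0.550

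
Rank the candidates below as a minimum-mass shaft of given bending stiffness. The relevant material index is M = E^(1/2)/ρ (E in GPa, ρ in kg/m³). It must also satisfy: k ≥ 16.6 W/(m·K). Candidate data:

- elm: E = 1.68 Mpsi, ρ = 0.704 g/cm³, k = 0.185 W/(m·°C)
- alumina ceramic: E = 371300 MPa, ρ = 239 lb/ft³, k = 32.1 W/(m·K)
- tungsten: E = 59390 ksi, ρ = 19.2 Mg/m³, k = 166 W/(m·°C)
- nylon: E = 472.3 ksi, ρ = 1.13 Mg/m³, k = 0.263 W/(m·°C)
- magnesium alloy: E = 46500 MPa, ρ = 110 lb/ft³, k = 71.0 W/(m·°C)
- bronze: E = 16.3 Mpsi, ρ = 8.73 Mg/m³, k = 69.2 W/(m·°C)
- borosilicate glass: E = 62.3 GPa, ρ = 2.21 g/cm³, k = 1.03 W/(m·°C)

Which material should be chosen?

alumina ceramic

Screen on constraints: k ≥ 16.6 W/(m·K). Survivors: alumina ceramic, tungsten, magnesium alloy, bronze.
Normalizing units and computing the index:
  alumina ceramic: E = 371.3 GPa, ρ = 3828 kg/m³
  tungsten: E = 409.5 GPa, ρ = 19200 kg/m³
  magnesium alloy: E = 46.50 GPa, ρ = 1762 kg/m³
  bronze: E = 112.4 GPa, ρ = 8730 kg/m³
  alumina ceramic: M = 5.03×10⁻³
  magnesium alloy: M = 3.87×10⁻³
  bronze: M = 1.21×10⁻³
  tungsten: M = 1.05×10⁻³
Alumina ceramic has the largest M.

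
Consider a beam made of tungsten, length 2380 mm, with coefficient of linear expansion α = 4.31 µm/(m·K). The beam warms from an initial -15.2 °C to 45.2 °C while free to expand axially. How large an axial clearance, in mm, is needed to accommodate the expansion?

ΔT = 45.2 − (-15.2) = 60.40 K.
ΔL = α·L₀·ΔT = 4.31×10⁻⁶ × 2380 mm × 60.40 K = 0.620 mm.

0.620 mm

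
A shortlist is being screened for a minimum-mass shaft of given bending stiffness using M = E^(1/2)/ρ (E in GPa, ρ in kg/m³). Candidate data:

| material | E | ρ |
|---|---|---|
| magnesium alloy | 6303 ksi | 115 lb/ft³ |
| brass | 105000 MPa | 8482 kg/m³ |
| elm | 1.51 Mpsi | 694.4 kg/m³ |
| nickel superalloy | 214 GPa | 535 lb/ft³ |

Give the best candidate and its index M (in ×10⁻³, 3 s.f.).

elm, M = 4.65×10⁻³

Convert each candidate to consistent units, then evaluate M:
  magnesium alloy: E = 43.46 GPa, ρ = 1842 kg/m³
  brass: E = 105.0 GPa, ρ = 8482 kg/m³
  elm: E = 10.41 GPa, ρ = 694.4 kg/m³
  nickel superalloy: E = 214.0 GPa, ρ = 8570 kg/m³
  elm: M = 4.65×10⁻³
  magnesium alloy: M = 3.58×10⁻³
  nickel superalloy: M = 1.71×10⁻³
  brass: M = 1.21×10⁻³
Elm has the largest M.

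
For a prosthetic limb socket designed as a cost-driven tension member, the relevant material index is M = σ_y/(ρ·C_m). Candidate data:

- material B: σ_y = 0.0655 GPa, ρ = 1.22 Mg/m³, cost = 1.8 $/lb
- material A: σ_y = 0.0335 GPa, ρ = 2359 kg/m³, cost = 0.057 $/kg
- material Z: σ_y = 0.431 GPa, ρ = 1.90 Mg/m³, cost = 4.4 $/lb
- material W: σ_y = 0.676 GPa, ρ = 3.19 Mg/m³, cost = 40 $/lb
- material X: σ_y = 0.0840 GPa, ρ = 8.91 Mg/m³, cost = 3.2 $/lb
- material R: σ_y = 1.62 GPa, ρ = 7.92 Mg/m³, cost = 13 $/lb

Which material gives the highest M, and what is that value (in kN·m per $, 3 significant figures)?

material A, M = 249 kN·m per $

Putting every candidate on a common basis:
  material B: σ_y = 65.50 MPa, ρ = 1220 kg/m³, cost = 3.968 $/kg
  material A: σ_y = 33.50 MPa, ρ = 2359 kg/m³, cost = 0.05700 $/kg
  material Z: σ_y = 431.0 MPa, ρ = 1900 kg/m³, cost = 9.700 $/kg
  material W: σ_y = 676.0 MPa, ρ = 3190 kg/m³, cost = 88.18 $/kg
  material X: σ_y = 84.00 MPa, ρ = 8910 kg/m³, cost = 7.055 $/kg
  material R: σ_y = 1620 MPa, ρ = 7920 kg/m³, cost = 28.66 $/kg
  material A: M = 249 kN·m per $
  material Z: M = 23.4 kN·m per $
  material B: M = 13.5 kN·m per $
  material R: M = 7.14 kN·m per $
  material W: M = 2.40 kN·m per $
  material X: M = 1.34 kN·m per $
The maximum is for material A.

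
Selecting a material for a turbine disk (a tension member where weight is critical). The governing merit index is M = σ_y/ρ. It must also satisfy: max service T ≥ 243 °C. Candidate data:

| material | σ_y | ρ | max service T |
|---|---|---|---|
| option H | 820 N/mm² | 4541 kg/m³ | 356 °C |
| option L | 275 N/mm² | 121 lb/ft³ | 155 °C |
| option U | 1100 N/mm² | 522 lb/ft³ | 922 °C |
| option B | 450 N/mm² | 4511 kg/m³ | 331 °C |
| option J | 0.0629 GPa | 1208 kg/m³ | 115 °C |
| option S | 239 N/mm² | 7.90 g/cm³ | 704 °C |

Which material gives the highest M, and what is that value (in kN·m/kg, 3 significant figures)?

Screen on constraints: max service T ≥ 243 °C. Survivors: option H, option U, option B, option S.
After converting to SI:
  option H: σ_y = 820.0 MPa, ρ = 4541 kg/m³
  option U: σ_y = 1100 MPa, ρ = 8362 kg/m³
  option B: σ_y = 450.0 MPa, ρ = 4511 kg/m³
  option S: σ_y = 239.0 MPa, ρ = 7900 kg/m³
  option H: M = 181 kN·m/kg
  option U: M = 132 kN·m/kg
  option B: M = 99.8 kN·m/kg
  option S: M = 30.3 kN·m/kg
Highest index: option H.

option H, M = 181 kN·m/kg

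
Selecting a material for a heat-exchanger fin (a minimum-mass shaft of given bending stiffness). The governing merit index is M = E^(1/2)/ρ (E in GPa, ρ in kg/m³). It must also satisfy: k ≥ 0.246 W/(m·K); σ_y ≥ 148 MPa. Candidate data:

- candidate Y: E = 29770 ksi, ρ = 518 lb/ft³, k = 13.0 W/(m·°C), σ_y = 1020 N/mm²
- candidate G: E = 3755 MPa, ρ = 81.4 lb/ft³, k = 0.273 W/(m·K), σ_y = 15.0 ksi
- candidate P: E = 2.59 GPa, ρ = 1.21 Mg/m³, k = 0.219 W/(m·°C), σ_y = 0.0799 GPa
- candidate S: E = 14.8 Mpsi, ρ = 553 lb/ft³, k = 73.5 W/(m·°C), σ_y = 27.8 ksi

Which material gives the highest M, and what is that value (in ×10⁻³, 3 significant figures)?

Screen on constraints: k ≥ 0.246 W/(m·K); σ_y ≥ 148 MPa. Survivors: candidate Y, candidate S.
After converting to SI:
  candidate Y: E = 205.3 GPa, ρ = 8298 kg/m³
  candidate S: E = 102.0 GPa, ρ = 8858 kg/m³
  candidate Y: M = 1.73×10⁻³
  candidate S: M = 1.14×10⁻³
The maximum is for candidate Y.

candidate Y, M = 1.73×10⁻³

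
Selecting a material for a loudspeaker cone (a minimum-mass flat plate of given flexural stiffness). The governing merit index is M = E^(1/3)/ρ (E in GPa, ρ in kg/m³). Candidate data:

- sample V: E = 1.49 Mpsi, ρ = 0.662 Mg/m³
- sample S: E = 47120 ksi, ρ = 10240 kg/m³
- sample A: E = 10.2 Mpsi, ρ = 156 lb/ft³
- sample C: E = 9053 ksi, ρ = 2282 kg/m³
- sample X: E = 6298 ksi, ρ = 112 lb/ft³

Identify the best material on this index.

sample V

In SI units:
  sample V: E = 10.27 GPa, ρ = 662.0 kg/m³
  sample S: E = 324.9 GPa, ρ = 10240 kg/m³
  sample A: E = 70.33 GPa, ρ = 2499 kg/m³
  sample C: E = 62.42 GPa, ρ = 2282 kg/m³
  sample X: E = 43.42 GPa, ρ = 1794 kg/m³
  sample V: M = 3.28×10⁻³
  sample X: M = 1.96×10⁻³
  sample C: M = 1.74×10⁻³
  sample A: M = 1.65×10⁻³
  sample S: M = 0.671×10⁻³
Highest index: sample V.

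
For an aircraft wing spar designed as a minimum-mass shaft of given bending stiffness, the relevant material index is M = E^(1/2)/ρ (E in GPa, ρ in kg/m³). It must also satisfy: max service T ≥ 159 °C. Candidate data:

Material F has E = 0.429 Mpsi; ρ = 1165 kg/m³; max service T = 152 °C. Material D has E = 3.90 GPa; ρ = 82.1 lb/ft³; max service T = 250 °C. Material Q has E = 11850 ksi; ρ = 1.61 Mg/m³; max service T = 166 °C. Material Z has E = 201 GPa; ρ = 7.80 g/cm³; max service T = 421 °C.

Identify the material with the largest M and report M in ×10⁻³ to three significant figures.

material Q, M = 5.61×10⁻³

Screen on constraints: max service T ≥ 159 °C. Survivors: material D, material Q, material Z.
Convert each candidate to consistent units, then evaluate M:
  material D: E = 3.900 GPa, ρ = 1315 kg/m³
  material Q: E = 81.70 GPa, ρ = 1610 kg/m³
  material Z: E = 201.0 GPa, ρ = 7800 kg/m³
  material Q: M = 5.61×10⁻³
  material Z: M = 1.82×10⁻³
  material D: M = 1.50×10⁻³
Highest index: material Q.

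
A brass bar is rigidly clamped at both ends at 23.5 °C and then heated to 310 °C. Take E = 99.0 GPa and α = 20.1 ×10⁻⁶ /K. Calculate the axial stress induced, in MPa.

ΔT = 286.5 K. Constrained thermal stress σ = E·α·ΔT = 99.00×10³ MPa × 20.1×10⁻⁶ × 286.5 = 570 MPa (compressive).

570 MPa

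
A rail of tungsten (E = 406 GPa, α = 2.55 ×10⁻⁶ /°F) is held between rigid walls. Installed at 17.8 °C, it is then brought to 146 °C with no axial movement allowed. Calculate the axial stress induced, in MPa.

239 MPa

α = 2.55×10⁻⁶/°F × 9/5 = 4.59×10⁻⁶/K.
ΔT = 128.2 K. Constrained thermal stress σ = E·α·ΔT = 406.0×10³ MPa × 4.59×10⁻⁶ × 128.2 = 239 MPa (compressive).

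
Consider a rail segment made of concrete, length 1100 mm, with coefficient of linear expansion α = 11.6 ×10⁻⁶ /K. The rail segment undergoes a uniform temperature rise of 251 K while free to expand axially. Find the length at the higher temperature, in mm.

ΔL = α·L₀·ΔT = 11.6×10⁻⁶ × 1100 mm × 251.0 K = 3.20 mm.
L = L₀ + ΔL = 1100 + 3.20 = 1103.2 mm.

1103.2 mm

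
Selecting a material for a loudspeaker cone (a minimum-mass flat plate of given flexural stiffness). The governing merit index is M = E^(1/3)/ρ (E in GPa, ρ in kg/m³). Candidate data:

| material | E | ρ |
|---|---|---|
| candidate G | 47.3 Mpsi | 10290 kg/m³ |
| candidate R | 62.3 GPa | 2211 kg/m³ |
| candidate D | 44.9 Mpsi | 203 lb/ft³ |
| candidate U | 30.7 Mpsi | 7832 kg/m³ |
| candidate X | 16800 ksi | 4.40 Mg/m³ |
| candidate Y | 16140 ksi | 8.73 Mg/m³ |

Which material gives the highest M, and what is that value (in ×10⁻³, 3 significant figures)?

In SI units:
  candidate G: E = 326.1 GPa, ρ = 10290 kg/m³
  candidate R: E = 62.30 GPa, ρ = 2211 kg/m³
  candidate D: E = 309.6 GPa, ρ = 3252 kg/m³
  candidate U: E = 211.7 GPa, ρ = 7832 kg/m³
  candidate X: E = 115.8 GPa, ρ = 4400 kg/m³
  candidate Y: E = 111.3 GPa, ρ = 8730 kg/m³
  candidate D: M = 2.08×10⁻³
  candidate R: M = 1.79×10⁻³
  candidate X: M = 1.11×10⁻³
  candidate U: M = 0.761×10⁻³
  candidate G: M = 0.669×10⁻³
  candidate Y: M = 0.551×10⁻³
Highest index: candidate D.

candidate D, M = 2.08×10⁻³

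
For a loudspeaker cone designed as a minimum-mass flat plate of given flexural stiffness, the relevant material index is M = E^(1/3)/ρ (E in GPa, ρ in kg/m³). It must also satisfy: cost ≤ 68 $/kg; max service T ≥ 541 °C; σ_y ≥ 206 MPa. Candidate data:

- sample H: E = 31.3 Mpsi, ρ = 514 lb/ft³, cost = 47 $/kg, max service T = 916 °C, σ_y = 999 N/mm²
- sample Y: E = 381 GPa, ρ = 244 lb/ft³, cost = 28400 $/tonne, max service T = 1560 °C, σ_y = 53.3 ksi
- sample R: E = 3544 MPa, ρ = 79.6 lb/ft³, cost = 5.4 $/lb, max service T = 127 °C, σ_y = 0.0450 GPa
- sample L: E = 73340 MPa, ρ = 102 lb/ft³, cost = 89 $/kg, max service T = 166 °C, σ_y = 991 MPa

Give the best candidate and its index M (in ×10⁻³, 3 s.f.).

sample Y, M = 1.85×10⁻³

Screen on constraints: cost ≤ 68 $/kg; max service T ≥ 541 °C; σ_y ≥ 206 MPa. Survivors: sample H, sample Y.
Putting every candidate on a common basis:
  sample H: E = 215.8 GPa, ρ = 8233 kg/m³
  sample Y: E = 381.0 GPa, ρ = 3909 kg/m³
  sample Y: M = 1.85×10⁻³
  sample H: M = 0.729×10⁻³
Sample Y ranks first.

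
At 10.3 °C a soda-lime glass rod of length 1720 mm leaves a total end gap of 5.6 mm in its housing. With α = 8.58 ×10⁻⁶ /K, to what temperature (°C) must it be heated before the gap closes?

390 °C

α·L₀·ΔT = 5.6 mm ⇒ ΔT = 5.6 / (8.58×10⁻⁶ × 1720.0) = 379.5 K.
T = 10.3 + 379.5 = 389.8 °C.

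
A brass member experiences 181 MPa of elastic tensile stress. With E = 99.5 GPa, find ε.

1.82×10⁻³

ε = σ/E = 181 / 99500 = 1.82×10⁻³.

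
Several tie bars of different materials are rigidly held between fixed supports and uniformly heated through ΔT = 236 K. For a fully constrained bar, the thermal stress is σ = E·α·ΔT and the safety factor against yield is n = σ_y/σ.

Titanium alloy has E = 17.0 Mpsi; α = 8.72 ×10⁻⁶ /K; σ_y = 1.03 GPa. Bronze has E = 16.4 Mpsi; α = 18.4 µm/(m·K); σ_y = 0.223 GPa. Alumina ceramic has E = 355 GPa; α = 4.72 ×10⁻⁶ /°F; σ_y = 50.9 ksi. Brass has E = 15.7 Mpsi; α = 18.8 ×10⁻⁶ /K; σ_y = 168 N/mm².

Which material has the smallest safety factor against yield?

brass

In consistent units (E in GPa, α in ×10⁻⁶/K, σ_y in MPa):
  titanium alloy: E = 117.2, α = 8.72, σ_y = 1030 → σ = 241 MPa, n = 4.27
  bronze: E = 113.1, α = 18.4, σ_y = 223.0 → σ = 491 MPa, n = 0.454
  alumina ceramic: E = 355.0, α = 8.50, σ_y = 350.9 → σ = 712 MPa, n = 0.493
  brass: E = 108.2, α = 18.8, σ_y = 168.0 → σ = 480 MPa, n = 0.350
The minimum is brass at n = 0.350.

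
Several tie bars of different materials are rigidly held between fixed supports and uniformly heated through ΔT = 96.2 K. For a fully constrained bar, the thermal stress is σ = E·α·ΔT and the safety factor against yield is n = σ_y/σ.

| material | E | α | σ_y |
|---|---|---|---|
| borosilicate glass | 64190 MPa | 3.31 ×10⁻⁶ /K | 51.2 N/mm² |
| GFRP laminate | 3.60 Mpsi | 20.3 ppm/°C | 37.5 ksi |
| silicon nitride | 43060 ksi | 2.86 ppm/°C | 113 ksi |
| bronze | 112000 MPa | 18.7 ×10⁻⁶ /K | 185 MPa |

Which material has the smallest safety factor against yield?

Per material, after unit conversion:
  borosilicate glass: E = 64.19, α = 3.31, σ_y = 51.20 → σ = 20.4 MPa, n = 2.50
  GFRP laminate: E = 24.82, α = 20.3, σ_y = 258.6 → σ = 48.5 MPa, n = 5.33
  silicon nitride: E = 296.9, α = 2.86, σ_y = 779.1 → σ = 81.7 MPa, n = 9.54
  bronze: E = 112.0, α = 18.7, σ_y = 185.0 → σ = 201 MPa, n = 0.918
Bronze has the lowest safety factor, n = 0.918.

bronze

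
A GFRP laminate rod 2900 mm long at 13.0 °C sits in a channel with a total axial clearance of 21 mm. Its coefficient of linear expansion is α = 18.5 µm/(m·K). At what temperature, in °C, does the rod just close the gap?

α·L₀·ΔT = 21.0 mm ⇒ ΔT = 21.0 / (18.5×10⁻⁶ × 2900.0) = 391.4 K.
T = 13.0 + 391.4 = 404.4 °C.

404 °C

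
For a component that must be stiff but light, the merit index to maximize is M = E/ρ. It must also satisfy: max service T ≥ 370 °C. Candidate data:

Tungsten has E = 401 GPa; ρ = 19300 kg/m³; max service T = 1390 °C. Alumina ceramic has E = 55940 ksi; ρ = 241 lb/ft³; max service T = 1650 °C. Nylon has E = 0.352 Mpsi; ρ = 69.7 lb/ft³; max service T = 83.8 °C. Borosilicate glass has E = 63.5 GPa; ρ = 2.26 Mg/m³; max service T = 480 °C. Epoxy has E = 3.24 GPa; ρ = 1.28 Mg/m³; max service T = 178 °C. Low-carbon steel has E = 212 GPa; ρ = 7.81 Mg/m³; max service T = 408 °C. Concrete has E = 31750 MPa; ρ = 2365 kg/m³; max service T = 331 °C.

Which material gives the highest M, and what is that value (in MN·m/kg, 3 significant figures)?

alumina ceramic, M = 99.9 MN·m/kg

Screen on constraints: max service T ≥ 370 °C. Survivors: tungsten, alumina ceramic, borosilicate glass, low-carbon steel.
Convert each candidate to consistent units, then evaluate M:
  tungsten: E = 401.0 GPa, ρ = 19300 kg/m³
  alumina ceramic: E = 385.7 GPa, ρ = 3860 kg/m³
  borosilicate glass: E = 63.50 GPa, ρ = 2260 kg/m³
  low-carbon steel: E = 212.0 GPa, ρ = 7810 kg/m³
  alumina ceramic: M = 99.9 MN·m/kg
  borosilicate glass: M = 28.1 MN·m/kg
  low-carbon steel: M = 27.1 MN·m/kg
  tungsten: M = 20.8 MN·m/kg
The maximum is for alumina ceramic.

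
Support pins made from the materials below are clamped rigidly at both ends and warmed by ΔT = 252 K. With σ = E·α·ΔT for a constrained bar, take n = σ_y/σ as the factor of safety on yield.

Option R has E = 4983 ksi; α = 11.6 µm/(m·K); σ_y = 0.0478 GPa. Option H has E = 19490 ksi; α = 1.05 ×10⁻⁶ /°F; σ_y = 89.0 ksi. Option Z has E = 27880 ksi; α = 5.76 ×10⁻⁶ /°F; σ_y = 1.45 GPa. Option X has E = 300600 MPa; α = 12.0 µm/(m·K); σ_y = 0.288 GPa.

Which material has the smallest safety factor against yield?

Converting E to GPa, α to ×10⁻⁶/K, σ_y to MPa, then σ and n for each:
  option R: E = 34.36, α = 11.6, σ_y = 47.80 → σ = 100 MPa, n = 0.476
  option H: E = 134.4, α = 1.89, σ_y = 613.6 → σ = 64.0 MPa, n = 9.59
  option Z: E = 192.2, α = 10.4, σ_y = 1450 → σ = 502 MPa, n = 2.89
  option X: E = 300.6, α = 12.0, σ_y = 288.0 → σ = 909 MPa, n = 0.317
Option X has the lowest safety factor, n = 0.317.

option X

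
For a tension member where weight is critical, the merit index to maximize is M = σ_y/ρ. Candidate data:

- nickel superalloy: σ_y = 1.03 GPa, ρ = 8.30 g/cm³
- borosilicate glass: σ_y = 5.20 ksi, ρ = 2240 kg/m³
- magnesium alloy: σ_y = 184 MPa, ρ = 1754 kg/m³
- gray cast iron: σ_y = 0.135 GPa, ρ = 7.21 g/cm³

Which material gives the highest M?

Putting every candidate on a common basis:
  nickel superalloy: σ_y = 1030 MPa, ρ = 8300 kg/m³
  borosilicate glass: σ_y = 35.85 MPa, ρ = 2240 kg/m³
  magnesium alloy: σ_y = 184.0 MPa, ρ = 1754 kg/m³
  gray cast iron: σ_y = 135.0 MPa, ρ = 7210 kg/m³
  nickel superalloy: M = 124 kN·m/kg
  magnesium alloy: M = 105 kN·m/kg
  gray cast iron: M = 18.7 kN·m/kg
  borosilicate glass: M = 16.0 kN·m/kg
The maximum is for nickel superalloy.

nickel superalloy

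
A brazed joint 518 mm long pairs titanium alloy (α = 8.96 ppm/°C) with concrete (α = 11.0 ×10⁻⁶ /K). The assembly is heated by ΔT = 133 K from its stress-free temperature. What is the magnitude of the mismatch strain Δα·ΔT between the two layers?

Δα = |8.96 − 11.0|×10⁻⁶/K = 2.04×10⁻⁶/K.
Mismatch strain = Δα·ΔT = 2.04×10⁻⁶ × 133.0 = 2.71×10⁻⁴.

2.71×10⁻⁴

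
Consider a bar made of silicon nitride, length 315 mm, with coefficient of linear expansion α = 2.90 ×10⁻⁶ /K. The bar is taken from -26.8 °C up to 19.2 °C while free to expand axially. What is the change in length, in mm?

0.0420 mm

ΔT = 19.2 − (-26.8) = 46.00 K.
ΔL = α·L₀·ΔT = 2.90×10⁻⁶ × 315 mm × 46.00 K = 0.0420 mm.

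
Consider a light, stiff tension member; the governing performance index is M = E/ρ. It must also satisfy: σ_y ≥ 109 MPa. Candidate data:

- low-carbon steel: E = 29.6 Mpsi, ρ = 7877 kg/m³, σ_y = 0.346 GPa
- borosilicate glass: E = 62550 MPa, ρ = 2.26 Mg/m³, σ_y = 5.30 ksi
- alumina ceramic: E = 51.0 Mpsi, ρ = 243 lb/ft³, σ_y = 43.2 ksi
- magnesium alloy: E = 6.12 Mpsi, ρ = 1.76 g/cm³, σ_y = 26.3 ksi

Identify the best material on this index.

alumina ceramic

Screen on constraints: σ_y ≥ 109 MPa. Survivors: low-carbon steel, alumina ceramic, magnesium alloy.
Putting every candidate on a common basis:
  low-carbon steel: E = 204.1 GPa, ρ = 7877 kg/m³
  alumina ceramic: E = 351.6 GPa, ρ = 3892 kg/m³
  magnesium alloy: E = 42.20 GPa, ρ = 1760 kg/m³
  alumina ceramic: M = 90.3 MN·m/kg
  low-carbon steel: M = 25.9 MN·m/kg
  magnesium alloy: M = 24.0 MN·m/kg
Highest index: alumina ceramic.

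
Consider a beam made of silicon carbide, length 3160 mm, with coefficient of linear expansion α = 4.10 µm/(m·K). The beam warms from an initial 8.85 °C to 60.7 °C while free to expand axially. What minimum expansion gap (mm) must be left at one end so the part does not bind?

ΔT = 60.7 − 8.85 = 51.85 K.
ΔL = α·L₀·ΔT = 4.10×10⁻⁶ × 3160 mm × 51.85 K = 0.672 mm.

0.672 mm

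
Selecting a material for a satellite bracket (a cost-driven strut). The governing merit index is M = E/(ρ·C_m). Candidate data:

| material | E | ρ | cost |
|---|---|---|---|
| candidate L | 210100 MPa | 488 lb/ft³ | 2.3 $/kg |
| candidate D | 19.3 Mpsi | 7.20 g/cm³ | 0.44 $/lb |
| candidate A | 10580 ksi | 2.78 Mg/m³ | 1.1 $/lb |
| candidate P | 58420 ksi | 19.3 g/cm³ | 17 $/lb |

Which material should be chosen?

Putting every candidate on a common basis:
  candidate L: E = 210.1 GPa, ρ = 7817 kg/m³, cost = 2.300 $/kg
  candidate D: E = 133.1 GPa, ρ = 7200 kg/m³, cost = 0.9700 $/kg
  candidate A: E = 72.95 GPa, ρ = 2780 kg/m³, cost = 2.425 $/kg
  candidate P: E = 402.8 GPa, ρ = 19300 kg/m³, cost = 37.48 $/kg
  candidate D: M = 19.1 MN·m per $
  candidate L: M = 11.7 MN·m per $
  candidate A: M = 10.8 MN·m per $
  candidate P: M = 0.557 MN·m per $
Highest index: candidate D.

candidate D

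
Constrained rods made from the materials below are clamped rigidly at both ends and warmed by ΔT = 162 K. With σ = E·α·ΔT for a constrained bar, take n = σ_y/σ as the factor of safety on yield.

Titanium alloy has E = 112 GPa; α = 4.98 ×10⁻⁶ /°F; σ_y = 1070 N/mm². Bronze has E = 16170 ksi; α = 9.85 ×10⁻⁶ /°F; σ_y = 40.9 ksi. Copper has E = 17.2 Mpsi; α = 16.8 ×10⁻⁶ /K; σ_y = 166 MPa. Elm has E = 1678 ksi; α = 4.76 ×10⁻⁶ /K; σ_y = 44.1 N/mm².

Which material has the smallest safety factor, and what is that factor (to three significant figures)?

copper, n = 0.514

With everything in SI (GPa, ×10⁻⁶/K, MPa):
  titanium alloy: E = 112.0, α = 8.96, σ_y = 1070 → σ = 163 MPa, n = 6.58
  bronze: E = 111.5, α = 17.7, σ_y = 282.0 → σ = 320 MPa, n = 0.881
  copper: E = 118.6, α = 16.8, σ_y = 166.0 → σ = 323 MPa, n = 0.514
  elm: E = 11.57, α = 4.76, σ_y = 44.10 → σ = 8.92 MPa, n = 4.94
Copper has the lowest safety factor, n = 0.514.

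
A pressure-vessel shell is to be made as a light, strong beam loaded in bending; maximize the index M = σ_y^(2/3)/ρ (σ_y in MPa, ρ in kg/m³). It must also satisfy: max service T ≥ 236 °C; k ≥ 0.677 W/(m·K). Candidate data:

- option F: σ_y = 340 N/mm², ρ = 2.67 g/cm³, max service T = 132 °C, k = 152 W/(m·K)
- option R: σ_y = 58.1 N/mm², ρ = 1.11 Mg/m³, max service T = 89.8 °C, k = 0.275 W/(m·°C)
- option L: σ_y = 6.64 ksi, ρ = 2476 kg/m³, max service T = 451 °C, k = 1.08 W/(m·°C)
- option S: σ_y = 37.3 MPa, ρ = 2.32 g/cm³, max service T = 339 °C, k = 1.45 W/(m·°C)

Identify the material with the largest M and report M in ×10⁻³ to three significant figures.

Screen on constraints: max service T ≥ 236 °C; k ≥ 0.677 W/(m·K). Survivors: option L, option S.
After converting to SI:
  option L: σ_y = 45.78 MPa, ρ = 2476 kg/m³
  option S: σ_y = 37.30 MPa, ρ = 2320 kg/m³
  option L: M = 5.17×10⁻³
  option S: M = 4.81×10⁻³
The maximum is for option L.

option L, M = 5.17×10⁻³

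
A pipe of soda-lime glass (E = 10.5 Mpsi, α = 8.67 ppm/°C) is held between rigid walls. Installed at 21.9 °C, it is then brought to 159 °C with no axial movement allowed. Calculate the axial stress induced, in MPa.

86.1 MPa

E = 10.5 Mpsi = 72.39 GPa.
ΔT = 137.1 K. Constrained thermal stress σ = E·α·ΔT = 72.39×10³ MPa × 8.67×10⁻⁶ × 137.1 = 86.1 MPa (compressive).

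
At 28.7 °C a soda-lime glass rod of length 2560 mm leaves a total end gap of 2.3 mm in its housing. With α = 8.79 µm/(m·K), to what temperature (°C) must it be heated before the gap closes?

131 °C

α·L₀·ΔT = 2.3 mm ⇒ ΔT = 2.3 / (8.79×10⁻⁶ × 2560.0) = 102.2 K.
T = 28.7 + 102.2 = 130.9 °C.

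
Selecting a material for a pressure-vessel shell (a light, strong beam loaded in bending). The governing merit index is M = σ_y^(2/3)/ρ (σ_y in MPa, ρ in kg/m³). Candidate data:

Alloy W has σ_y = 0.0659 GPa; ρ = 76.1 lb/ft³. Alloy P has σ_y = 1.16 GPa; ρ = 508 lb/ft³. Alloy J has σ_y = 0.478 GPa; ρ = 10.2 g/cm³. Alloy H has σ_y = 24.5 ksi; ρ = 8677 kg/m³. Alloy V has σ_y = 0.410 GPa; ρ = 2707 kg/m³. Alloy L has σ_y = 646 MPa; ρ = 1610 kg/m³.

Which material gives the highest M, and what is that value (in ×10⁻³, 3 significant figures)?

In SI units:
  alloy W: σ_y = 65.90 MPa, ρ = 1219 kg/m³
  alloy P: σ_y = 1160 MPa, ρ = 8137 kg/m³
  alloy J: σ_y = 478.0 MPa, ρ = 10200 kg/m³
  alloy H: σ_y = 168.9 MPa, ρ = 8677 kg/m³
  alloy V: σ_y = 410.0 MPa, ρ = 2707 kg/m³
  alloy L: σ_y = 646.0 MPa, ρ = 1610 kg/m³
  alloy L: M = 46.4×10⁻³
  alloy V: M = 20.4×10⁻³
  alloy P: M = 13.6×10⁻³
  alloy W: M = 13.4×10⁻³
  alloy J: M = 5.99×10⁻³
  alloy H: M = 3.52×10⁻³
Highest index: alloy L.

alloy L, M = 46.4×10⁻³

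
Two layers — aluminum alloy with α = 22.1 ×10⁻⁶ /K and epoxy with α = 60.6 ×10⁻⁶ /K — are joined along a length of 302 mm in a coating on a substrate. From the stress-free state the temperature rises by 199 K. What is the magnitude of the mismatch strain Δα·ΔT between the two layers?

Δα = |22.1 − 60.6|×10⁻⁶/K = 38.5×10⁻⁶/K.
Mismatch strain = Δα·ΔT = 38.5×10⁻⁶ × 199.0 = 7.66×10⁻³.

7.66×10⁻³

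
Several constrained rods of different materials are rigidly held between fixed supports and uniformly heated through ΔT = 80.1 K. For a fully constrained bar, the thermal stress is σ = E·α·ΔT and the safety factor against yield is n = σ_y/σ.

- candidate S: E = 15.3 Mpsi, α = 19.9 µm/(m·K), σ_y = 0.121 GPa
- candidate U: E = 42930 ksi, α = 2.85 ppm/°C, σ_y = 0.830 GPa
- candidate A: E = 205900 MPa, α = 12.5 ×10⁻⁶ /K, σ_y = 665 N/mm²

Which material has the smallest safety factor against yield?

candidate S

Per material, after unit conversion:
  candidate S: E = 105.5, α = 19.9, σ_y = 121.0 → σ = 168 MPa, n = 0.720
  candidate U: E = 296.0, α = 2.85, σ_y = 830.0 → σ = 67.6 MPa, n = 12.3
  candidate A: E = 205.9, α = 12.5, σ_y = 665.0 → σ = 206 MPa, n = 3.23
The minimum is candidate S at n = 0.720.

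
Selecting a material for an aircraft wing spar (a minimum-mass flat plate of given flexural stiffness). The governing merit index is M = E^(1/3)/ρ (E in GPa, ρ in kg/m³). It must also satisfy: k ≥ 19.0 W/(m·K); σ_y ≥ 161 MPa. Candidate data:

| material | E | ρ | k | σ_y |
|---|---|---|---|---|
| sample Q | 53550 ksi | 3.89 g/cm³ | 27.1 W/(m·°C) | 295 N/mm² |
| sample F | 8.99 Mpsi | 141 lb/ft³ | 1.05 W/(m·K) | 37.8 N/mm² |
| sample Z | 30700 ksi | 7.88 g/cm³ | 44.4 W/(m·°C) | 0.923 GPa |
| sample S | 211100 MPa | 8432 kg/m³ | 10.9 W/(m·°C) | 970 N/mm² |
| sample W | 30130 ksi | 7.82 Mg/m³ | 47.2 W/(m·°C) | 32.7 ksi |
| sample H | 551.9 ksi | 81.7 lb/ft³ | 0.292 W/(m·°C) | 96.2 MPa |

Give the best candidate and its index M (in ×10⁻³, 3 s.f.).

sample Q, M = 1.84×10⁻³

Screen on constraints: k ≥ 19.0 W/(m·K); σ_y ≥ 161 MPa. Survivors: sample Q, sample Z, sample W.
Putting every candidate on a common basis:
  sample Q: E = 369.2 GPa, ρ = 3890 kg/m³
  sample Z: E = 211.7 GPa, ρ = 7880 kg/m³
  sample W: E = 207.7 GPa, ρ = 7820 kg/m³
  sample Q: M = 1.84×10⁻³
  sample W: M = 0.757×10⁻³
  sample Z: M = 0.756×10⁻³
Highest index: sample Q.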